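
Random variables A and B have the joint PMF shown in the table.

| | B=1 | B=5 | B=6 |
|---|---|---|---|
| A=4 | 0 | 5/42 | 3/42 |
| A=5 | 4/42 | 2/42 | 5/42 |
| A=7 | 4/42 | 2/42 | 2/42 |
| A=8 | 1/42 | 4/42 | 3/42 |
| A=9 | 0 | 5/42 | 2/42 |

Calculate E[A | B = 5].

121/18

P(B = 5) = 3/7.
Σ A·P over the event = 4·(5/42) + 5·(2/42) + 7·(2/42) + 8·(4/42) + 9·(5/42) = 121/42.
E[A | B = 5] = (121/42) / (3/7) = 121/18.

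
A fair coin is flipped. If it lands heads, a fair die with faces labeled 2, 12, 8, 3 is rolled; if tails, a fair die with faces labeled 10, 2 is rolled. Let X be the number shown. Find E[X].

E[X | heads] = (2+12+8+3)/4 = 25/4.
E[X | tails] = (10+2)/2 = 6.
By the law of total expectation,
E[X] = (1/2)·(25/4) + (1/2)·(6) = 49/8.

49/8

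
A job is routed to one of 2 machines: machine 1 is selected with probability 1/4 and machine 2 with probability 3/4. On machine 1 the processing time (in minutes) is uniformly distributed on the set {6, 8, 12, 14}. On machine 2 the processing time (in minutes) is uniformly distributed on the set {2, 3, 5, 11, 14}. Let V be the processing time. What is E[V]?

E[V | machine 1] = (6+8+12+14)/4 = 10.
E[V | machine 2] = (2+3+5+11+14)/5 = 7.
By the law of total expectation,
E[V] = (1/4)·(10) + (3/4)·(7) = 31/4.

31/4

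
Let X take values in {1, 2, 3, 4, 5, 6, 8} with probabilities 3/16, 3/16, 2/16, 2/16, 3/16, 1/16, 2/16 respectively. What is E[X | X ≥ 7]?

P(X ≥ 7) = 1/8.
Σ over the event: 8·1/8 = 1.
E[X | X ≥ 7] = (1) / (1/8) = 8.

8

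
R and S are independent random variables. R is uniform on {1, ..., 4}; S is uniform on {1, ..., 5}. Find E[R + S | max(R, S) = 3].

24/5

P(max(R, S) = 3) = 1/4.
Summing (R+S)·P(x,y) over outcomes with max(R, S) = 3 gives 6/5.
E[R + S | max(R, S) = 3] = (6/5) / (1/4) = 24/5.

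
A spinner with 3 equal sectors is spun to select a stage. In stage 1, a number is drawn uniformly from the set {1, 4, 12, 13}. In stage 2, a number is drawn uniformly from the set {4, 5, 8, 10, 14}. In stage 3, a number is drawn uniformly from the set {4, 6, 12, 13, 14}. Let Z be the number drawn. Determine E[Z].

E[Z | stage 1] = (1+4+12+13)/4 = 15/2.
E[Z | stage 2] = (4+5+8+10+14)/5 = 41/5.
E[Z | stage 3] = (4+6+12+13+14)/5 = 49/5.
E[Z] = (1/3)·(15/2) + (1/3)·(41/5) + (1/3)·(49/5) = 17/2.

17/2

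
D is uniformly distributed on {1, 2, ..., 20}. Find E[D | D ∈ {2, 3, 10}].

P(D ∈ {2, 3, 10}) = 3/20.
Σ over the event: 2·1/20 + 3·1/20 + 10·1/20 = 3/4.
E[D | D ∈ {2, 3, 10}] = (3/4) / (3/20) = 5.

5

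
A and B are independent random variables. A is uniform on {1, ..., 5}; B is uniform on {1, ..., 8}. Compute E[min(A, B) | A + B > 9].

Outcomes with A + B > 9: (2,8), (3,7), (3,8), (4,6), (4,7), (4,8), (5,5), (5,6), (5,7), (5,8), each with probability 1/40.
E[min(A, B) | A + B > 9] = (2 + 3 + 3 + 4 + 4 + 4 + 5 + 5 + 5 + 5) / 10 = 4.

4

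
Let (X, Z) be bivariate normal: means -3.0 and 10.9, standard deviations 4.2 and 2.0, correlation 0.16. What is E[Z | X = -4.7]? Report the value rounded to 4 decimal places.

10.7705

E[Z | X=x] = μ_Z + ρ(σ_Z/σ_X)(x − μ_X) for jointly normal variables.
E[Z | X=-4.7] = 10.9 + (0.16)·(2.0/4.2)·(-4.7 − (-3.0)) = 10.9 + (0.07619)·(-1.7) = 10.7705.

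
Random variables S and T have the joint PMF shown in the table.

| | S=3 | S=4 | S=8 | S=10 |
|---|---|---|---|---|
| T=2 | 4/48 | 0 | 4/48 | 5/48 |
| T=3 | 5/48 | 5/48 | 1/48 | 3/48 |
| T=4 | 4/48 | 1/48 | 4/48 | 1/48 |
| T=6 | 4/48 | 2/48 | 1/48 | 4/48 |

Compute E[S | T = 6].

P(T = 6) = 11/48.
Σ S·P over the event = 3·(4/48) + 4·(2/48) + 8·(1/48) + 10·(4/48) = 17/12.
E[S | T = 6] = (17/12) / (11/48) = 68/11.

68/11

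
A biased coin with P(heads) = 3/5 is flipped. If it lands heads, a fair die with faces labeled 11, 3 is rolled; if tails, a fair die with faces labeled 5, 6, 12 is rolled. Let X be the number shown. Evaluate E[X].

109/15

E[X | heads] = (11+3)/2 = 7.
E[X | tails] = (5+6+12)/3 = 23/3.
E[X] = (3/5)·(7) + (2/5)·(23/3) = 109/15.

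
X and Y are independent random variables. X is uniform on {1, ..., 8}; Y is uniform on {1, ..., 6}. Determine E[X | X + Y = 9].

11/2

P(X + Y = 9) = 1/8.
Summing X·P(x,y) over outcomes with X + Y = 9 gives 11/16.
E[X | X + Y = 9] = (11/16) / (1/8) = 11/2.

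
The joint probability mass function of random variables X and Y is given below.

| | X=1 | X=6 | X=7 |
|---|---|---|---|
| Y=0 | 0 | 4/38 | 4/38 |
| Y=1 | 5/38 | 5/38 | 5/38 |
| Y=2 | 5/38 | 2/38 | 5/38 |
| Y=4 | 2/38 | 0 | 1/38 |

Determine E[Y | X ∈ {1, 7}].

14/9

P(X ∈ {1, 7}) = 27/38.
Σ Y·P over the event = 1·(5/38) + 2·(5/38) + 4·(2/38) + 0·(4/38) + 1·(5/38) + 2·(5/38) + 4·(1/38) = 21/19.
E[Y | X ∈ {1, 7}] = (21/19) / (27/38) = 14/9.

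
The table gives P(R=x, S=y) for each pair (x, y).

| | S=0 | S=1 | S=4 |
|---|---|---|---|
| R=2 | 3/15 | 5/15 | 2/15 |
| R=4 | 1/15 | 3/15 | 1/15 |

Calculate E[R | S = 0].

5/2

P(S = 0) = 4/15.
Σ R·P over the event = 2·(3/15) + 4·(1/15) = 2/3.
E[R | S = 0] = (2/3) / (4/15) = 5/2.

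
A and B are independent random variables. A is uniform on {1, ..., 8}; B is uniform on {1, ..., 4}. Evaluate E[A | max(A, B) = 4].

Outcomes with max(A, B) = 4: (1,4), (2,4), (3,4), (4,1), (4,2), (4,3), (4,4), each with probability 1/32.
E[A | max(A, B) = 4] = (1 + 2 + 3 + 4 + 4 + 4 + 4) / 7 = 22/7.

22/7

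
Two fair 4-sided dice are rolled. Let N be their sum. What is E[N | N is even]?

5

P(N is even) = 1/2.
Σ over the event: 2·1/16 + 4·3/16 + 6·3/16 + 8·1/16 = 5/2.
E[N | N is even] = (5/2) / (1/2) = 5.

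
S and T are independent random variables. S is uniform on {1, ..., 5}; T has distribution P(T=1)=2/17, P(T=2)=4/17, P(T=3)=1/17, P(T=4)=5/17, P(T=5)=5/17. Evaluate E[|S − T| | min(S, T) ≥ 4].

P(min(S, T) ≥ 4) = 4/17.
Summing |S−T|·P(x,y) over outcomes with min(S, T) ≥ 4 gives 2/17.
E[|S − T| | min(S, T) ≥ 4] = (2/17) / (4/17) = 1/2.

1/2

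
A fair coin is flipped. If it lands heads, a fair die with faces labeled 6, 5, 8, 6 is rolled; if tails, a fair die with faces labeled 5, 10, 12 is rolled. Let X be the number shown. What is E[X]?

61/8

E[X | heads] = (6+5+8+6)/4 = 25/4.
E[X | tails] = (5+10+12)/3 = 9.
By the law of total expectation,
E[X] = (1/2)·(25/4) + (1/2)·(9) = 61/8.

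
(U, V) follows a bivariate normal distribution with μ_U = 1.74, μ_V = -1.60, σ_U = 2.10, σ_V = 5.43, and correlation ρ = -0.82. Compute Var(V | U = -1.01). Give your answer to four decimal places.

9.6593

For a bivariate normal, Var(V | U=x) = σ_V²(1 − ρ²).
Var(V | U=-1.01) = (5.43)²·(1 − (-0.82)²) = 29.4849·0.3276 = 9.6593.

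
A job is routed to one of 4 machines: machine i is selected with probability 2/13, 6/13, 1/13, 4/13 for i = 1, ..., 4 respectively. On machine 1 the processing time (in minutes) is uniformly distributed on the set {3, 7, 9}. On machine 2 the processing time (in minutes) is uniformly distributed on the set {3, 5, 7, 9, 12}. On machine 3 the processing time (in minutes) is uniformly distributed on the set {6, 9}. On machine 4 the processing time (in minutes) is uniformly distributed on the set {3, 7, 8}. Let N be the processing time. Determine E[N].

2621/390

E[N | machine 1] = (3+7+9)/3 = 19/3.
E[N | machine 2] = (3+5+7+9+12)/5 = 36/5.
E[N | machine 3] = (6+9)/2 = 15/2.
E[N | machine 4] = (3+7+8)/3 = 6.
By the law of total expectation,
E[N] = (2/13)·(19/3) + (6/13)·(36/5) + (1/13)·(15/2) + (4/13)·(6) = 2621/390.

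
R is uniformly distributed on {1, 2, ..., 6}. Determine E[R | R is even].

4

Given R is even, R is equally likely to be any of {2, 4, 6}.
E[R | R is even] = (2 + 4 + 6) / 3 = 4.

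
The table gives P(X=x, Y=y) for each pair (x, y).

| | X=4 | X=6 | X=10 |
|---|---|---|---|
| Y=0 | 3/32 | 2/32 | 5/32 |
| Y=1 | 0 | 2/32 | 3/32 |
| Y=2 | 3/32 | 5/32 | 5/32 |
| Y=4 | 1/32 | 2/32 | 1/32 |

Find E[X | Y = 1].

42/5

P(Y = 1) = 5/32.
Summing X·P(X=x,Y=y) over the conditioning event gives 21/16.
E[X | Y = 1] = (21/16) / (5/32) = 42/5.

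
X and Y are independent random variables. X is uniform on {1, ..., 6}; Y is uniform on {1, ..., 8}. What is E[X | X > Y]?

14/3

P(X > Y) = 5/16.
Summing X·P(x,y) over outcomes with X > Y gives 35/24.
E[X | X > Y] = (35/24) / (5/16) = 14/3.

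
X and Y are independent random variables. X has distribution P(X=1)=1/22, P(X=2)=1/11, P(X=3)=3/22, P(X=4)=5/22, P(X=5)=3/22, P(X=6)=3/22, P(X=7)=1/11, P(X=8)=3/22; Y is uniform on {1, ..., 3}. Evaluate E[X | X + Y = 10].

P(X + Y = 10) = 5/66.
Summing X·P(x,y) over outcomes with X + Y = 10 gives 19/33.
E[X | X + Y = 10] = (19/33) / (5/66) = 38/5.

38/5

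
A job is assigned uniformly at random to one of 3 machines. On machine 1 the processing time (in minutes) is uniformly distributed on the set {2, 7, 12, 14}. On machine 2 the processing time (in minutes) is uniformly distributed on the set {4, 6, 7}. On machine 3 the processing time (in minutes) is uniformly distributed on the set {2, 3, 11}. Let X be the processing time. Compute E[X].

79/12

E[X | machine 1] = (2+7+12+14)/4 = 35/4.
E[X | machine 2] = (4+6+7)/3 = 17/3.
E[X | machine 3] = (2+3+11)/3 = 16/3.
E[X] = (1/3)·(35/4) + (1/3)·(17/3) + (1/3)·(16/3) = 79/12.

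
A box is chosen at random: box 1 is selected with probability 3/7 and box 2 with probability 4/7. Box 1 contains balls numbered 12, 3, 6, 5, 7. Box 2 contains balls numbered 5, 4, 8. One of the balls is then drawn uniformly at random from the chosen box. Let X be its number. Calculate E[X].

E[X | box 1] = (12+3+6+5+7)/5 = 33/5.
E[X | box 2] = (5+4+8)/3 = 17/3.
By the law of total expectation,
E[X] = (3/7)·(33/5) + (4/7)·(17/3) = 91/15.

91/15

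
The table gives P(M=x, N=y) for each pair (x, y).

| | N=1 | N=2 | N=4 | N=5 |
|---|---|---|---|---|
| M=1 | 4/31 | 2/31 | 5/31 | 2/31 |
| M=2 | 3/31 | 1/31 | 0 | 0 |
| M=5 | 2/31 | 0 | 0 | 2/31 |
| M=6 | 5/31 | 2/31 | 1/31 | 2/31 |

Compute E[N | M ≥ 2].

20/9

P(M ≥ 2) = 18/31.
Σ N·P over the event = 1·(3/31) + 2·(1/31) + 1·(2/31) + 5·(2/31) + 1·(5/31) + 2·(2/31) + 4·(1/31) + 5·(2/31) = 40/31.
E[N | M ≥ 2] = (40/31) / (18/31) = 20/9.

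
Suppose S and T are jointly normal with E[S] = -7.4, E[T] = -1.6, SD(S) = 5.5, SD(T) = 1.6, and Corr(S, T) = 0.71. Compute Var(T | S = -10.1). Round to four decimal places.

For a bivariate normal, Var(T | S=x) = σ_T²(1 − ρ²).
Var(T | S=-10.1) = (1.6)²·(1 − (0.71)²) = 2.56·0.4959 = 1.2695.

1.2695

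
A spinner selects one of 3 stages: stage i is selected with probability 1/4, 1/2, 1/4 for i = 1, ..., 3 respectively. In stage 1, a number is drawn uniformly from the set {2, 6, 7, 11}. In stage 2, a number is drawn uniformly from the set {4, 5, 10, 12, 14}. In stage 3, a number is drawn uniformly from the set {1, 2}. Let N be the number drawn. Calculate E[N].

13/2

E[N | stage 1] = (2+6+7+11)/4 = 13/2.
E[N | stage 2] = (4+5+10+12+14)/5 = 9.
E[N | stage 3] = (1+2)/2 = 3/2.
By the law of total expectation,
E[N] = (1/4)·(13/2) + (1/2)·(9) + (1/4)·(3/2) = 13/2.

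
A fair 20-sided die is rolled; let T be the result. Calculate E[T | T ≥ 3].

23/2

P(T ≥ 3) = 9/10.
E[T | T ≥ 3] = (207/20) / (9/10) = 23/2.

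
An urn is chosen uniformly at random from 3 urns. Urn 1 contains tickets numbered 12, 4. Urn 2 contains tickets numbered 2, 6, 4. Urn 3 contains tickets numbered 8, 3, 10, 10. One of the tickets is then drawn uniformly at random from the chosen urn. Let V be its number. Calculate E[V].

E[V | urn 1] = (12+4)/2 = 8.
E[V | urn 2] = (2+6+4)/3 = 4.
E[V | urn 3] = (8+3+10+10)/4 = 31/4.
By the law of total expectation,
E[V] = (1/3)·(8) + (1/3)·(4) + (1/3)·(31/4) = 79/12.

79/12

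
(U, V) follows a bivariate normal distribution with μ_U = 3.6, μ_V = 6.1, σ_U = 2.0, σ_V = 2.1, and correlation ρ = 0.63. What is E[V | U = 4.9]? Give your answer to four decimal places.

For a bivariate normal, E[V | U=x] = μ_V + ρ·(σ_V/σ_U)·(x − μ_U).
E[V | U=4.9] = 6.1 + (0.63)·(2.1/2.0)·(4.9 − (3.6)) = 6.1 + (0.6615)·(1.3) = 6.9600.

6.9600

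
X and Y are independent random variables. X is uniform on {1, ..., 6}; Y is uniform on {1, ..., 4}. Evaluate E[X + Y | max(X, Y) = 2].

10/3

Outcomes with max(X, Y) = 2: (1,2), (2,1), (2,2), each with probability 1/24.
E[X + Y | max(X, Y) = 2] = (3 + 3 + 4) / 3 = 10/3.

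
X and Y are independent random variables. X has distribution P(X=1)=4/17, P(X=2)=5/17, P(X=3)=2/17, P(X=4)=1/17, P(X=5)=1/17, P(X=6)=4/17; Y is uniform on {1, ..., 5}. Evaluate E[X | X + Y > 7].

125/23

P(X + Y > 7) = 23/85.
Summing X·P(x,y) over outcomes with X + Y > 7 gives 25/17.
E[X | X + Y > 7] = (25/17) / (23/85) = 125/23.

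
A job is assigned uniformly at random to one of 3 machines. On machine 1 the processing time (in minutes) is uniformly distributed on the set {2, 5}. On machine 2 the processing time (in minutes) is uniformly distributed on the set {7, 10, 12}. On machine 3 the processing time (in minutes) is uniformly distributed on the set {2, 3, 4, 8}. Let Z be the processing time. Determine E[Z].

209/36

E[Z | machine 1] = (2+5)/2 = 7/2.
E[Z | machine 2] = (7+10+12)/3 = 29/3.
E[Z | machine 3] = (2+3+4+8)/4 = 17/4.
By the law of total expectation,
E[Z] = (1/3)·(7/2) + (1/3)·(29/3) + (1/3)·(17/4) = 209/36.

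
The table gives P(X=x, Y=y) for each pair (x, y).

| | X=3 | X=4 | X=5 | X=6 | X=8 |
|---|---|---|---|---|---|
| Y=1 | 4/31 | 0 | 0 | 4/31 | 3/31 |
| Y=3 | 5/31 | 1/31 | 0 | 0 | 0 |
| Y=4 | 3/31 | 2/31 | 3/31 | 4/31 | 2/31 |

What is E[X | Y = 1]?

60/11

P(Y = 1) = 11/31.
Σ X·P over the event = 3·(4/31) + 6·(4/31) + 8·(3/31) = 60/31.
E[X | Y = 1] = (60/31) / (11/31) = 60/11.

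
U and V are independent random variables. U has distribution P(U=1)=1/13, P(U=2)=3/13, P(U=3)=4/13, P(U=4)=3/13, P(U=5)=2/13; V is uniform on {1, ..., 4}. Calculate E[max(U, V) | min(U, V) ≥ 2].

P(min(U, V) ≥ 2) = 9/13.
Summing max(U,V)·P(x,y) over outcomes with min(U, V) ≥ 2 gives 133/52.
E[max(U, V) | min(U, V) ≥ 2] = (133/52) / (9/13) = 133/36.

133/36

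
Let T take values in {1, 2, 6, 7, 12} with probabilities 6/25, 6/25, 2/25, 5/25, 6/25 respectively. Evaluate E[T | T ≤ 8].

P(T ≤ 8) = 19/25.
Σ over the event: 1·6/25 + 2·6/25 + 6·2/25 + 7·1/5 = 13/5.
E[T | T ≤ 8] = (13/5) / (19/25) = 65/19.

65/19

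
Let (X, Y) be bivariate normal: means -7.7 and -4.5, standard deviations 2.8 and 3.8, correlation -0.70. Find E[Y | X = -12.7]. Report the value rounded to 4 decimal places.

The regression of Y on X has slope ρ·σ_Y/σ_X and passes through (μ_X, μ_Y).
E[Y | X=-12.7] = -4.5 + (-0.70)·(3.8/2.8)·(-12.7 − (-7.7)) = -4.5 + (-0.95)·(-5) = 0.2500.

0.2500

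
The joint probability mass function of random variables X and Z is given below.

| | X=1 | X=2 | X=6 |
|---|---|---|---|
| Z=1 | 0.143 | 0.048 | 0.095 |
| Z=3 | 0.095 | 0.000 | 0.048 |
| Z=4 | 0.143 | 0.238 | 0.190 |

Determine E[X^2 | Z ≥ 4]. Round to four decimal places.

P(Z ≥ 4) = 0.571.
Σ X^2·P over the event = 1·(0.143) + 4·(0.238) + 36·(0.190) = 7.935.
E[X^2 | Z ≥ 4] = (7.935) / (0.571) = 13.8967.

13.8967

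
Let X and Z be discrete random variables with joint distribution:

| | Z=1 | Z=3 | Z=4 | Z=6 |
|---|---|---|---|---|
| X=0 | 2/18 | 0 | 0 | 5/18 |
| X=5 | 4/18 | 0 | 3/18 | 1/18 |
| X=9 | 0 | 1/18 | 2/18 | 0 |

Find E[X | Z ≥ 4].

38/11

P(Z ≥ 4) = 11/18.
Summing X·P(X=x,Z=y) over the conditioning event gives 19/9.
E[X | Z ≥ 4] = (19/9) / (11/18) = 38/11.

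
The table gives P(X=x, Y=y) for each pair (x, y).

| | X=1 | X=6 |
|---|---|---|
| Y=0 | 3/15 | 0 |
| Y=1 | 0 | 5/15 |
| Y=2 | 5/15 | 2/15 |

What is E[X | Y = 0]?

1

P(Y = 0) = 1/5.
Σ X·P over the event = 1·(3/15) = 1/5.
E[X | Y = 0] = (1/5) / (1/5) = 1.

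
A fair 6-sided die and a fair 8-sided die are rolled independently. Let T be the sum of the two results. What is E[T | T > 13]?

P(T > 13) = 1/48.
Σ over the event: 14·1/48 = 7/24.
E[T | T > 13] = (7/24) / (1/48) = 14.

14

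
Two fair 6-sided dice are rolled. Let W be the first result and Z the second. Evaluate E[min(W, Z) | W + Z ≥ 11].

16/3

Outcomes with W + Z ≥ 11: (5,6), (6,5), (6,6), each with probability 1/36.
E[min(W, Z) | W + Z ≥ 11] = (5 + 5 + 6) / 3 = 16/3.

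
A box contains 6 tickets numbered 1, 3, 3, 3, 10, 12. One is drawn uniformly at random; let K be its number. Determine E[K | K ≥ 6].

11

P(K ≥ 6) = 1/3.
Σ over the event: 10·1/6 + 12·1/6 = 11/3.
E[K | K ≥ 6] = (11/3) / (1/3) = 11.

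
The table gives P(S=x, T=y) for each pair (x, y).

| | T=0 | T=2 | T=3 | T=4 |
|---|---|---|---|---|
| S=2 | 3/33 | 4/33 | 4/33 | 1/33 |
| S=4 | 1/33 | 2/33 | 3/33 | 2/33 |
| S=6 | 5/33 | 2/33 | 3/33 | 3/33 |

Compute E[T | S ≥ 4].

46/21

P(S ≥ 4) = 7/11.
Σ T·P over the event = 0·(1/33) + 2·(2/33) + 3·(3/33) + 4·(2/33) + 0·(5/33) + 2·(2/33) + 3·(3/33) + 4·(3/33) = 46/33.
E[T | S ≥ 4] = (46/33) / (7/11) = 46/21.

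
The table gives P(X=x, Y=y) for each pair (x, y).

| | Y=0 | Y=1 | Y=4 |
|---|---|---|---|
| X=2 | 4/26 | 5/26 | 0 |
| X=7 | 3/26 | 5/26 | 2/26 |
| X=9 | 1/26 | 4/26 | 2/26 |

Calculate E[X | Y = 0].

19/4

P(Y = 0) = 4/13.
Σ X·P over the event = 2·(4/26) + 7·(3/26) + 9·(1/26) = 19/13.
E[X | Y = 0] = (19/13) / (4/13) = 19/4.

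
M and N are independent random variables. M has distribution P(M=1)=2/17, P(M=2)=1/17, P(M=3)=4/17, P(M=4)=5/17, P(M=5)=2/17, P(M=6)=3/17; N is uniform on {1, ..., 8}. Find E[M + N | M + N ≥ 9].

P(M + N ≥ 9) = 8/17.
Summing (M+N)·P(x,y) over outcomes with M + N ≥ 9 gives 171/34.
E[M + N | M + N ≥ 9] = (171/34) / (8/17) = 171/16.

171/16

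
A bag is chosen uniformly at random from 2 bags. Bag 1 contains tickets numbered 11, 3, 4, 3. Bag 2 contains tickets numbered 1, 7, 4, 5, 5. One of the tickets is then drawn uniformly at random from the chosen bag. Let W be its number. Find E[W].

193/40

E[W | bag 1] = (11+3+4+3)/4 = 21/4.
E[W | bag 2] = (1+7+4+5+5)/5 = 22/5.
E[W] = (1/2)·(21/4) + (1/2)·(22/5) = 193/40.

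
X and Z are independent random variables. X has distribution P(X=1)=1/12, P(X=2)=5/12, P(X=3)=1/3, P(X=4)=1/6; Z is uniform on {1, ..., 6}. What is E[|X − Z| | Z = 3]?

3/4

P(Z = 3) = 1/6.
Summing |X−Z|·P(x,y) over outcomes with Z = 3 gives 1/8.
E[|X − Z| | Z = 3] = (1/8) / (1/6) = 3/4.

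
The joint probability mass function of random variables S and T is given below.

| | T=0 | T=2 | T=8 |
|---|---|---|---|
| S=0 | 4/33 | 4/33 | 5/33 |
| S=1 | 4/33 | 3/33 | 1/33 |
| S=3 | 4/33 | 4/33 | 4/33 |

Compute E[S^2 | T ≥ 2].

P(T ≥ 2) = 7/11.
Σ S^2·P over the event = 0·(4/33) + 0·(5/33) + 1·(3/33) + 1·(1/33) + 9·(4/33) + 9·(4/33) = 76/33.
E[S^2 | T ≥ 2] = (76/33) / (7/11) = 76/21.

76/21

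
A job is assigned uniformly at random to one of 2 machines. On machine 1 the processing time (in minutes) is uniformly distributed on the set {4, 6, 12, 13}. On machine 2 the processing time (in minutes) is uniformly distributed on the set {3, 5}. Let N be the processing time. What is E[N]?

E[N | machine 1] = (4+6+12+13)/4 = 35/4.
E[N | machine 2] = (3+5)/2 = 4.
E[N] = (1/2)·(35/4) + (1/2)·(4) = 51/8.

51/8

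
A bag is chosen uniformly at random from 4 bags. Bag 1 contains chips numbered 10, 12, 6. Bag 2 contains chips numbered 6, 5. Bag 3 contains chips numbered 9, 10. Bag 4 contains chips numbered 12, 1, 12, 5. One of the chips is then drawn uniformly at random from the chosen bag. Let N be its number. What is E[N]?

191/24

E[N | bag 1] = (10+12+6)/3 = 28/3.
E[N | bag 2] = (6+5)/2 = 11/2.
E[N | bag 3] = (9+10)/2 = 19/2.
E[N | bag 4] = (12+1+12+5)/4 = 15/2.
E[N] = (1/4)·(28/3) + (1/4)·(11/2) + (1/4)·(19/2) + (1/4)·(15/2) = 191/24.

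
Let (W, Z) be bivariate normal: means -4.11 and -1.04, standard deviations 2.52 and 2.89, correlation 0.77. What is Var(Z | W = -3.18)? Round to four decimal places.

The conditional variance in a bivariate normal is σ_Z²(1 − ρ²), independent of x.
Var(Z | W=-3.18) = (2.89)²·(1 − (0.77)²) = 8.3521·0.4071 = 3.4001.

3.4001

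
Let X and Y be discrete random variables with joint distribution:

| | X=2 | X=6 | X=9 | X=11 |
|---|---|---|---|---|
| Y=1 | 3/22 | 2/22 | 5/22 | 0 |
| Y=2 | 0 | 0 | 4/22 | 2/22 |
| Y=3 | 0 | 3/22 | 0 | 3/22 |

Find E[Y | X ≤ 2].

P(X ≤ 2) = 3/22.
Σ Y·P over the event = 1·(3/22) = 3/22.
E[Y | X ≤ 2] = (3/22) / (3/22) = 1.

1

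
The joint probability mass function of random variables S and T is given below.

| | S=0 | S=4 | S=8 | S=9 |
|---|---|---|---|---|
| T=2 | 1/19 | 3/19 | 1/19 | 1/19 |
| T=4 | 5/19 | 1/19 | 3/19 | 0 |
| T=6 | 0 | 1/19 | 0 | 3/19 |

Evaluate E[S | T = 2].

P(T = 2) = 6/19.
Σ S·P over the event = 0·(1/19) + 4·(3/19) + 8·(1/19) + 9·(1/19) = 29/19.
E[S | T = 2] = (29/19) / (6/19) = 29/6.

29/6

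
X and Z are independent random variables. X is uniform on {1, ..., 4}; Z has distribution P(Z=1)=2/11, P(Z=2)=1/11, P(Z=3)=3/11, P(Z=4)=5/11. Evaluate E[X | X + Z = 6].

P(X + Z = 6) = 9/44.
Summing X·P(x,y) over outcomes with X + Z = 6 gives 23/44.
E[X | X + Z = 6] = (23/44) / (9/44) = 23/9.

23/9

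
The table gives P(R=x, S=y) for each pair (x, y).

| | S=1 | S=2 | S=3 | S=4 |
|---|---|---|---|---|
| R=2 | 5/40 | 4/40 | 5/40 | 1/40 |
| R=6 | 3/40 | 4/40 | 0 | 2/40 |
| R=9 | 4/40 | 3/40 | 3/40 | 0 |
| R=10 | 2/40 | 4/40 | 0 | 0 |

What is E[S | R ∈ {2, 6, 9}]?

P(R ∈ {2, 6, 9}) = 17/20.
Summing S·P(R=x,S=y) over the conditioning event gives 7/4.
E[S | R ∈ {2, 6, 9}] = (7/4) / (17/20) = 35/17.

35/17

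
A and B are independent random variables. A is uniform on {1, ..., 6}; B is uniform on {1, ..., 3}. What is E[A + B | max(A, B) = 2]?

Outcomes with max(A, B) = 2: (1,2), (2,1), (2,2), each with probability 1/18.
E[A + B | max(A, B) = 2] = (3 + 3 + 4) / 3 = 10/3.

10/3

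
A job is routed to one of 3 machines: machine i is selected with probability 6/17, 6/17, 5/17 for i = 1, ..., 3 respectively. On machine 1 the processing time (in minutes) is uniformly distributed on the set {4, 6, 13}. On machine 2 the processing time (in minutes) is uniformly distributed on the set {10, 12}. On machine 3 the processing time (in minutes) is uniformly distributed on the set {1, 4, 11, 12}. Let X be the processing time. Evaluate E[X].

147/17

E[X | machine 1] = (4+6+13)/3 = 23/3.
E[X | machine 2] = (10+12)/2 = 11.
E[X | machine 3] = (1+4+11+12)/4 = 7.
E[X] = (6/17)·(23/3) + (6/17)·(11) + (5/17)·(7) = 147/17.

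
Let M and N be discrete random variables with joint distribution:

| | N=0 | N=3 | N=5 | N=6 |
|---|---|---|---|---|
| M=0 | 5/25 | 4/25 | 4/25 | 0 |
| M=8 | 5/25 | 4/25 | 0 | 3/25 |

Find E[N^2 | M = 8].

P(M = 8) = 12/25.
Σ N^2·P over the event = 0·(5/25) + 9·(4/25) + 36·(3/25) = 144/25.
E[N^2 | M = 8] = (144/25) / (12/25) = 12.

12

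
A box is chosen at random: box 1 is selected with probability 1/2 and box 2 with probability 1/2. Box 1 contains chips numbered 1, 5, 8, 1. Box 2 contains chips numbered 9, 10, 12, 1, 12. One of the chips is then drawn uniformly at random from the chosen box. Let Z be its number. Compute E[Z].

251/40

E[Z | box 1] = (1+5+8+1)/4 = 15/4.
E[Z | box 2] = (9+10+12+1+12)/5 = 44/5.
By the law of total expectation,
E[Z] = (1/2)·(15/4) + (1/2)·(44/5) = 251/40.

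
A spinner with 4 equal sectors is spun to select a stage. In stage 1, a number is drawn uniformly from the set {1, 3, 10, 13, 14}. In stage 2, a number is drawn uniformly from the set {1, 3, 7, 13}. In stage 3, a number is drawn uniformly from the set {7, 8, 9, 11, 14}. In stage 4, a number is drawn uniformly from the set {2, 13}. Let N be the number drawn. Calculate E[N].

63/8

E[N | stage 1] = (1+3+10+13+14)/5 = 41/5.
E[N | stage 2] = (1+3+7+13)/4 = 6.
E[N | stage 3] = (7+8+9+11+14)/5 = 49/5.
E[N | stage 4] = (2+13)/2 = 15/2.
E[N] = (1/4)·(41/5) + (1/4)·(6) + (1/4)·(49/5) + (1/4)·(15/2) = 63/8.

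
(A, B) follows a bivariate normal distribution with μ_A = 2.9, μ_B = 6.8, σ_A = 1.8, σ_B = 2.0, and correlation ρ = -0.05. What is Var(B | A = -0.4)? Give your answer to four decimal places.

The conditional variance in a bivariate normal is σ_B²(1 − ρ²), independent of x.
Var(B | A=-0.4) = (2.0)²·(1 − (-0.05)²) = 4·0.9975 = 3.9900.

3.9900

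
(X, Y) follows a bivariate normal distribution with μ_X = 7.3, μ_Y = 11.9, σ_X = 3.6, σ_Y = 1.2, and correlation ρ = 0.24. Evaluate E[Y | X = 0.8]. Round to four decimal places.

The regression of Y on X has slope ρ·σ_Y/σ_X and passes through (μ_X, μ_Y).
E[Y | X=0.8] = 11.9 + (0.24)·(1.2/3.6)·(0.8 − (7.3)) = 11.9 + (0.08)·(-6.5) = 11.3800.

11.3800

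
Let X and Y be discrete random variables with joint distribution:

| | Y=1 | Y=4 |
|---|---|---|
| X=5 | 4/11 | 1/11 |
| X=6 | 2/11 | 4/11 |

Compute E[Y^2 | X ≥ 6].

P(X ≥ 6) = 6/11.
Summing Y^2·P(X=x,Y=y) over the conditioning event gives 6.
E[Y^2 | X ≥ 6] = (6) / (6/11) = 11.

11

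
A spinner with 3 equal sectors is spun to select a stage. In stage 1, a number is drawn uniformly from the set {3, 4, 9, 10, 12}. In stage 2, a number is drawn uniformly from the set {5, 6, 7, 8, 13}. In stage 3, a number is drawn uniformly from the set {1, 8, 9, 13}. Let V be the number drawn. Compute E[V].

463/60

E[V | stage 1] = (3+4+9+10+12)/5 = 38/5.
E[V | stage 2] = (5+6+7+8+13)/5 = 39/5.
E[V | stage 3] = (1+8+9+13)/4 = 31/4.
By the law of total expectation,
E[V] = (1/3)·(38/5) + (1/3)·(39/5) + (1/3)·(31/4) = 463/60.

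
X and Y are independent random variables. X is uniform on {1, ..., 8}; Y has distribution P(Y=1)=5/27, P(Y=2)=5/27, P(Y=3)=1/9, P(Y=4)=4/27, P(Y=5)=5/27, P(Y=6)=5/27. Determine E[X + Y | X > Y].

P(X > Y) = 121/216.
Summing (X+Y)·P(x,y) over outcomes with X > Y gives 39/8.
E[X + Y | X > Y] = (39/8) / (121/216) = 1053/121.

1053/121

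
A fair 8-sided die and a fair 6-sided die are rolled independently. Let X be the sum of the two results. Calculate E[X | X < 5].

P(X < 5) = 1/8.
Σ over the event: 2·1/48 + 3·1/24 + 4·1/16 = 5/12.
E[X | X < 5] = (5/12) / (1/8) = 10/3.

10/3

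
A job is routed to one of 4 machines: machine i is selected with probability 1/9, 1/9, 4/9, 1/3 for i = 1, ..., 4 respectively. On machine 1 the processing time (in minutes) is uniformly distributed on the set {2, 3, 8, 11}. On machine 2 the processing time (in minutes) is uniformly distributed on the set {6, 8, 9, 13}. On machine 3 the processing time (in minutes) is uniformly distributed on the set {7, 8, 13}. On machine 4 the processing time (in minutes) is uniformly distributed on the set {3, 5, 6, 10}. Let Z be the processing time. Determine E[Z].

211/27

E[Z | machine 1] = (2+3+8+11)/4 = 6.
E[Z | machine 2] = (6+8+9+13)/4 = 9.
E[Z | machine 3] = (7+8+13)/3 = 28/3.
E[Z | machine 4] = (3+5+6+10)/4 = 6.
E[Z] = (1/9)·(6) + (1/9)·(9) + (4/9)·(28/3) + (1/3)·(6) = 211/27.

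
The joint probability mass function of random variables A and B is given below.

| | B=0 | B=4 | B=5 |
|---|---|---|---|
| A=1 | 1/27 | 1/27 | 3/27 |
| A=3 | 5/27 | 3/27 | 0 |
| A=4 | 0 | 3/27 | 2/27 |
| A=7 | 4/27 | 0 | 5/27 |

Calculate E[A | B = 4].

22/7

P(B = 4) = 7/27.
Summing A·P(A=x,B=y) over the conditioning event gives 22/27.
E[A | B = 4] = (22/27) / (7/27) = 22/7.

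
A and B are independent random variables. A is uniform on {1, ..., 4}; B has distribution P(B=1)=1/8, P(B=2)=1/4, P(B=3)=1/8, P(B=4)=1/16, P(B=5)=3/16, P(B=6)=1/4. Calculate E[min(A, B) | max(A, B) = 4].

13/6

P(max(A, B) = 4) = 3/16.
Summing min(A,B)·P(x,y) over outcomes with max(A, B) = 4 gives 13/32.
E[min(A, B) | max(A, B) = 4] = (13/32) / (3/16) = 13/6.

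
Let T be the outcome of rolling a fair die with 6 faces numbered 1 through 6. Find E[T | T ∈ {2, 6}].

P(T ∈ {2, 6}) = 1/3.
Σ over the event: 2·1/6 + 6·1/6 = 4/3.
E[T | T ∈ {2, 6}] = (4/3) / (1/3) = 4.

4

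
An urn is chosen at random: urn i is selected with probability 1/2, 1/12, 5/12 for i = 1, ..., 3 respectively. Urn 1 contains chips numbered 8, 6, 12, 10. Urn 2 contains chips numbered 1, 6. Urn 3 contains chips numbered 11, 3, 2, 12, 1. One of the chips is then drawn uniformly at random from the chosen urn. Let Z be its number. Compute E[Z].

E[Z | urn 1] = (8+6+12+10)/4 = 9.
E[Z | urn 2] = (1+6)/2 = 7/2.
E[Z | urn 3] = (11+3+2+12+1)/5 = 29/5.
By the law of total expectation,
E[Z] = (1/2)·(9) + (1/12)·(7/2) + (5/12)·(29/5) = 173/24.

173/24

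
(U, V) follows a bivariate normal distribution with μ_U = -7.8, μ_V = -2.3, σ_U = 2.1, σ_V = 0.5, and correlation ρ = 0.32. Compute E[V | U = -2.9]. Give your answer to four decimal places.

For a bivariate normal, E[V | U=x] = μ_V + ρ·(σ_V/σ_U)·(x − μ_U).
E[V | U=-2.9] = -2.3 + (0.32)·(0.5/2.1)·(-2.9 − (-7.8)) = -2.3 + (0.07619)·(4.9) = -1.9267.

-1.9267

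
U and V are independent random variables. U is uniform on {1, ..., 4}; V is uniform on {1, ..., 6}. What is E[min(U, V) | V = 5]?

5/2

Outcomes with V = 5: (1,5), (2,5), (3,5), (4,5), each with probability 1/24.
E[min(U, V) | V = 5] = (1 + 2 + 3 + 4) / 4 = 5/2.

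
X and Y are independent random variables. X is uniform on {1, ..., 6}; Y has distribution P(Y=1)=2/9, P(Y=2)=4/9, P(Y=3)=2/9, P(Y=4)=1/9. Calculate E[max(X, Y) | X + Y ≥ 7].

P(X + Y ≥ 7) = 10/27.
Summing max(X,Y)·P(x,y) over outcomes with X + Y ≥ 7 gives 35/18.
E[max(X, Y) | X + Y ≥ 7] = (35/18) / (10/27) = 21/4.

21/4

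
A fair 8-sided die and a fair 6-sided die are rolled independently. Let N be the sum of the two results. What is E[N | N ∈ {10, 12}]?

43/4

P(N ∈ {10, 12}) = 1/6.
Σ over the event: 10·5/48 + 12·1/16 = 43/24.
E[N | N ∈ {10, 12}] = (43/24) / (1/6) = 43/4.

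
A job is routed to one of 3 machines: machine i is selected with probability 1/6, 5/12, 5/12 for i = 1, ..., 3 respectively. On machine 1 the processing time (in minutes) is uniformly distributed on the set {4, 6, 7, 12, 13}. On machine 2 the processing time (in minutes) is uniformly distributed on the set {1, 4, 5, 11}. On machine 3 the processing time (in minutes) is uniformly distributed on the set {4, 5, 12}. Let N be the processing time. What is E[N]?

E[N | machine 1] = (4+6+7+12+13)/5 = 42/5.
E[N | machine 2] = (1+4+5+11)/4 = 21/4.
E[N | machine 3] = (4+5+12)/3 = 7.
E[N] = (1/6)·(42/5) + (5/12)·(21/4) + (5/12)·(7) = 1561/240.

1561/240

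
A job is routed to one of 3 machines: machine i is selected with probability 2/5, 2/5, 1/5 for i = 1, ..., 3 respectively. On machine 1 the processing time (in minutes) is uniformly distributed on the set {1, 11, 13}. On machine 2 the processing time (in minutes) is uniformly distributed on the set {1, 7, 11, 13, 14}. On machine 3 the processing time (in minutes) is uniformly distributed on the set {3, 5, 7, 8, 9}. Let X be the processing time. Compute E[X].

E[X | machine 1] = (1+11+13)/3 = 25/3.
E[X | machine 2] = (1+7+11+13+14)/5 = 46/5.
E[X | machine 3] = (3+5+7+8+9)/5 = 32/5.
By the law of total expectation,
E[X] = (2/5)·(25/3) + (2/5)·(46/5) + (1/5)·(32/5) = 622/75.

622/75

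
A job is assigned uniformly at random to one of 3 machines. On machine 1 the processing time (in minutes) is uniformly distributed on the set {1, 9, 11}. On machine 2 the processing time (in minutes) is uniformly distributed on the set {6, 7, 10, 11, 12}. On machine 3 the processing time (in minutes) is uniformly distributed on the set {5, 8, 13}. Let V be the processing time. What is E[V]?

E[V | machine 1] = (1+9+11)/3 = 7.
E[V | machine 2] = (6+7+10+11+12)/5 = 46/5.
E[V | machine 3] = (5+8+13)/3 = 26/3.
E[V] = (1/3)·(7) + (1/3)·(46/5) + (1/3)·(26/3) = 373/45.

373/45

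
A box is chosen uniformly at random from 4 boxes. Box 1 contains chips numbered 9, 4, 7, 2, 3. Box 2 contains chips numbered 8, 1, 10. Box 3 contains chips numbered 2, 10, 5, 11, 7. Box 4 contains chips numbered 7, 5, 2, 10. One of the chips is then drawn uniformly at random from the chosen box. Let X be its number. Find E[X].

73/12

E[X | box 1] = (9+4+7+2+3)/5 = 5.
E[X | box 2] = (8+1+10)/3 = 19/3.
E[X | box 3] = (2+10+5+11+7)/5 = 7.
E[X | box 4] = (7+5+2+10)/4 = 6.
E[X] = (1/4)·(5) + (1/4)·(19/3) + (1/4)·(7) + (1/4)·(6) = 73/12.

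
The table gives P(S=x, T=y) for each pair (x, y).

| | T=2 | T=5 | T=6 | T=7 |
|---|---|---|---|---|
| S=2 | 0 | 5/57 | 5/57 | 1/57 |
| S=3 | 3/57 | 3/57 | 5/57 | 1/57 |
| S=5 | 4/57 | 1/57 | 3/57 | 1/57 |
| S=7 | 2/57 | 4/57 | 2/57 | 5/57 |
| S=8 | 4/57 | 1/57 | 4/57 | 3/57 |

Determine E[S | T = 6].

P(T = 6) = 1/3.
Σ S·P over the event = 2·(5/57) + 3·(5/57) + 5·(3/57) + 7·(2/57) + 8·(4/57) = 86/57.
E[S | T = 6] = (86/57) / (1/3) = 86/19.

86/19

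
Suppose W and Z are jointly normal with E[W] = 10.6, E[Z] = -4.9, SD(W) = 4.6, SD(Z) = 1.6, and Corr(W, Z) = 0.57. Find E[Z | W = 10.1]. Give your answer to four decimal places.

The regression of Z on W has slope ρ·σ_Z/σ_W and passes through (μ_W, μ_Z).
E[Z | W=10.1] = -4.9 + (0.57)·(1.6/4.6)·(10.1 − (10.6)) = -4.9 + (0.19826)·(-0.5) = -4.9991.

-4.9991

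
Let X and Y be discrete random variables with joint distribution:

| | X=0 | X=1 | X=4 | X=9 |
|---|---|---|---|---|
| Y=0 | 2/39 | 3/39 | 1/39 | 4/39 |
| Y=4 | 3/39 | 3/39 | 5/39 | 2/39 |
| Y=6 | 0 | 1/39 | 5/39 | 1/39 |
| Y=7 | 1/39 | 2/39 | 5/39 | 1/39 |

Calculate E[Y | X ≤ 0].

19/6

P(X ≤ 0) = 2/13.
Σ Y·P over the event = 0·(2/39) + 4·(3/39) + 7·(1/39) = 19/39.
E[Y | X ≤ 0] = (19/39) / (2/13) = 19/6.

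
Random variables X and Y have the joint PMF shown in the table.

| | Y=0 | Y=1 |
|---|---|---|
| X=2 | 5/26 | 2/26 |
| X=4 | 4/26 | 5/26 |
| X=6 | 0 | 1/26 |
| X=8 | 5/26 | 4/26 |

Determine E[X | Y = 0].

33/7

P(Y = 0) = 7/13.
Σ X·P over the event = 2·(5/26) + 4·(4/26) + 8·(5/26) = 33/13.
E[X | Y = 0] = (33/13) / (7/13) = 33/7.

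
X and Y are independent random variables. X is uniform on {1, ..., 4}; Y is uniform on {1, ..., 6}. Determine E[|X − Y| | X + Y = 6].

Outcomes with X + Y = 6: (1,5), (2,4), (3,3), (4,2), each with probability 1/24.
E[|X − Y| | X + Y = 6] = (4 + 2 + 0 + 2) / 4 = 2.

2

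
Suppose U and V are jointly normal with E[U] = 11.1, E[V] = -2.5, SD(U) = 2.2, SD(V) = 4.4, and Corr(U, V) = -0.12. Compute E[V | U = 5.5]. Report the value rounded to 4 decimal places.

-1.1560

The regression of V on U has slope ρ·σ_V/σ_U and passes through (μ_U, μ_V).
E[V | U=5.5] = -2.5 + (-0.12)·(4.4/2.2)·(5.5 − (11.1)) = -2.5 + (-0.24)·(-5.6) = -1.1560.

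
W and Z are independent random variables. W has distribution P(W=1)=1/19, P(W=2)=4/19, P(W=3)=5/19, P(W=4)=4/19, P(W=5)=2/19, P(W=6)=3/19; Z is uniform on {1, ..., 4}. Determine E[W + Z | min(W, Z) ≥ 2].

P(min(W, Z) ≥ 2) = 27/38.
Summing (W+Z)·P(x,y) over outcomes with min(W, Z) ≥ 2 gives 363/76.
E[W + Z | min(W, Z) ≥ 2] = (363/76) / (27/38) = 121/18.

121/18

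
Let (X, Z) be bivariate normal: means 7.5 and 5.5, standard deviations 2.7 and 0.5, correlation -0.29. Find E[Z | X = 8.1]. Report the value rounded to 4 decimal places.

The regression of Z on X has slope ρ·σ_Z/σ_X and passes through (μ_X, μ_Z).
E[Z | X=8.1] = 5.5 + (-0.29)·(0.5/2.7)·(8.1 − (7.5)) = 5.5 + (-0.053704)·(0.6) = 5.4678.

5.4678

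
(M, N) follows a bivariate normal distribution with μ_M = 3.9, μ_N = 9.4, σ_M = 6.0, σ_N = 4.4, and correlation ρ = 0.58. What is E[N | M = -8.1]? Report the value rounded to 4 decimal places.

The regression of N on M has slope ρ·σ_N/σ_M and passes through (μ_M, μ_N).
E[N | M=-8.1] = 9.4 + (0.58)·(4.4/6.0)·(-8.1 − (3.9)) = 9.4 + (0.42533)·(-12) = 4.2960.

4.2960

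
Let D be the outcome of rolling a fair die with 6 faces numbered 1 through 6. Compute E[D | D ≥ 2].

4

Given D ≥ 2, D is equally likely to be any of {2, 3, 4, 5, 6}.
E[D | D ≥ 2] = (2 + 3 + 4 + 5 + 6) / 5 = 4.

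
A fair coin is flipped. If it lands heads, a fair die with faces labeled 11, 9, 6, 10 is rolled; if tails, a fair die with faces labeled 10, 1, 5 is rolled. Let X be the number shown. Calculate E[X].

E[X | heads] = (11+9+6+10)/4 = 9.
E[X | tails] = (10+1+5)/3 = 16/3.
E[X] = (1/2)·(9) + (1/2)·(16/3) = 43/6.

43/6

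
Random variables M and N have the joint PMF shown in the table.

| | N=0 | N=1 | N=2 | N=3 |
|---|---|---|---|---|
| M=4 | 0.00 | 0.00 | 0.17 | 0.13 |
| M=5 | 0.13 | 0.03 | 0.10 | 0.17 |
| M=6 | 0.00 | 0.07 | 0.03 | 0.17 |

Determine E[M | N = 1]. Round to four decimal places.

P(N = 1) = 0.10.
Σ M·P over the event = 5·(0.03) + 6·(0.07) = 0.57.
E[M | N = 1] = (0.57) / (0.10) = 5.7000.

5.7000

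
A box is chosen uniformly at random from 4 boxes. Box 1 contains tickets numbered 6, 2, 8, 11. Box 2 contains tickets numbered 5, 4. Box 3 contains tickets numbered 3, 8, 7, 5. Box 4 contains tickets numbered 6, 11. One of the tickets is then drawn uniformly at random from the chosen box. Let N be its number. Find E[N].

E[N | box 1] = (6+2+8+11)/4 = 27/4.
E[N | box 2] = (5+4)/2 = 9/2.
E[N | box 3] = (3+8+7+5)/4 = 23/4.
E[N | box 4] = (6+11)/2 = 17/2.
E[N] = (1/4)·(27/4) + (1/4)·(9/2) + (1/4)·(23/4) + (1/4)·(17/2) = 51/8.

51/8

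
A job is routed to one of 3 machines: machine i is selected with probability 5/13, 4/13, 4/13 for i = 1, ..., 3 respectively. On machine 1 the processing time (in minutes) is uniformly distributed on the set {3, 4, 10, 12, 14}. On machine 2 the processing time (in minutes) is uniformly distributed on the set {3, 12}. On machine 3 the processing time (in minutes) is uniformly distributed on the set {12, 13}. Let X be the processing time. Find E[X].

E[X | machine 1] = (3+4+10+12+14)/5 = 43/5.
E[X | machine 2] = (3+12)/2 = 15/2.
E[X | machine 3] = (12+13)/2 = 25/2.
E[X] = (5/13)·(43/5) + (4/13)·(15/2) + (4/13)·(25/2) = 123/13.

123/13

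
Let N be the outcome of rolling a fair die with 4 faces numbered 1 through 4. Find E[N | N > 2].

7/2

Given N > 2, N is equally likely to be any of {3, 4}.
E[N | N > 2] = (3 + 4) / 2 = 7/2.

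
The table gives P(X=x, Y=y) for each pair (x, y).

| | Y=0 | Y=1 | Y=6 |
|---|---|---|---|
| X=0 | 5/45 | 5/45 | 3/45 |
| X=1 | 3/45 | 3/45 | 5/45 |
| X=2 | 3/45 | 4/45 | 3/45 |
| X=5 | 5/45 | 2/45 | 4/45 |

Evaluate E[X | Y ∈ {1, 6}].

P(Y ∈ {1, 6}) = 29/45.
Σ X·P over the event = 0·(5/45) + 0·(3/45) + 1·(3/45) + 1·(5/45) + 2·(4/45) + 2·(3/45) + 5·(2/45) + 5·(4/45) = 52/45.
E[X | Y ∈ {1, 6}] = (52/45) / (29/45) = 52/29.

52/29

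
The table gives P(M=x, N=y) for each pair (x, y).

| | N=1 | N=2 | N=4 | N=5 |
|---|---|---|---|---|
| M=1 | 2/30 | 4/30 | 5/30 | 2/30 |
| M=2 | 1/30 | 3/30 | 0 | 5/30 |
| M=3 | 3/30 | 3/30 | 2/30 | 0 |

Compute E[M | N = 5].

12/7

P(N = 5) = 7/30.
Σ M·P over the event = 1·(2/30) + 2·(5/30) = 2/5.
E[M | N = 5] = (2/5) / (7/30) = 12/7.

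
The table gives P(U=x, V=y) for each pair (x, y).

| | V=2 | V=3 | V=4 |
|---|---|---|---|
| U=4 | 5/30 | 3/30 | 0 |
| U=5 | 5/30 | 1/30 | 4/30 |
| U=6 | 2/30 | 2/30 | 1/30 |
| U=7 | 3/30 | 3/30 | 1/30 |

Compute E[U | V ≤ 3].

16/3

P(V ≤ 3) = 4/5.
Σ U·P over the event = 4·(5/30) + 4·(3/30) + 5·(5/30) + 5·(1/30) + 6·(2/30) + 6·(2/30) + 7·(3/30) + 7·(3/30) = 64/15.
E[U | V ≤ 3] = (64/15) / (4/5) = 16/3.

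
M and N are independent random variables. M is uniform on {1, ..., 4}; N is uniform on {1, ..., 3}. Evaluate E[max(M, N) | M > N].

10/3

P(M > N) = 1/2.
Summing max(M,N)·P(x,y) over outcomes with M > N gives 5/3.
E[max(M, N) | M > N] = (5/3) / (1/2) = 10/3.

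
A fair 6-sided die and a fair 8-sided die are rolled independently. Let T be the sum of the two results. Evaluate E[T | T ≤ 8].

160/27

P(T ≤ 8) = 9/16.
Σ over the event: 2·1/48 + 3·1/24 + 4·1/16 + 5·1/12 + 6·5/48 + 7·1/8 + 8·1/8 = 10/3.
E[T | T ≤ 8] = (10/3) / (9/16) = 160/27.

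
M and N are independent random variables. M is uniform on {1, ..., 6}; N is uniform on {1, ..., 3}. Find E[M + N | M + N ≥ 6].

P(M + N ≥ 6) = 1/2.
Summing (M+N)·P(x,y) over outcomes with M + N ≥ 6 gives 32/9.
E[M + N | M + N ≥ 6] = (32/9) / (1/2) = 64/9.

64/9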